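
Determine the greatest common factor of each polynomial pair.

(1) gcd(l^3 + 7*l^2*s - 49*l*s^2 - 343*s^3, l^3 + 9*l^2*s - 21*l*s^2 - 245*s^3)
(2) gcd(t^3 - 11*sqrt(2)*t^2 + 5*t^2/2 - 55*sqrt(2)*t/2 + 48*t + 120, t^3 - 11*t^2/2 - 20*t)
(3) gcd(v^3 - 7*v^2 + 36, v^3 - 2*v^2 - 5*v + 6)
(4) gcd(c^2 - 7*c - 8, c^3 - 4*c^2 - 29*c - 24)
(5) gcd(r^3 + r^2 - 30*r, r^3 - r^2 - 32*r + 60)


(1) = gcd((l - 7*s)*(l + 7*s)^2, (l - 5*s)*(l + 7*s)^2) = l^2 + 14*l*s + 49*s^2
(2) = t + 5/2
(3) = gcd((v - 6)*(v - 3)*(v + 2), (v - 3)*(v - 1)*(v + 2)) = v^2 - v - 6
(4) = c^2 - 7*c - 8
(5) = gcd(r*(r - 5)*(r + 6), (r - 5)*(r - 2)*(r + 6)) = r^2 + r - 30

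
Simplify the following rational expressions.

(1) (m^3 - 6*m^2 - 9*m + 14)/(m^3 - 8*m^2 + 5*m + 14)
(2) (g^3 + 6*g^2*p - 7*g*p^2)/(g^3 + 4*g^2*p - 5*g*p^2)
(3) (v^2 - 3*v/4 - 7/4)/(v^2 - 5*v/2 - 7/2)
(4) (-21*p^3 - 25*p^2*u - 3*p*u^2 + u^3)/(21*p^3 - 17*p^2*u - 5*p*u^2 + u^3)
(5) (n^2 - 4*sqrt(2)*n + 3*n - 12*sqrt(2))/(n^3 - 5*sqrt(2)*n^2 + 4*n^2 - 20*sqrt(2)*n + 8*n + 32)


(1) = (m^2 + m - 2)/(m^2 - m - 2)
(2) = (g + 7*p)/(g + 5*p)
(3) = (4*v - 7)/(4*v - 14)
(4) = (-p - u)/(p - u)
(5) = (n + 3)/(n^2 + n*(4 - sqrt(2)) - 4*sqrt(2))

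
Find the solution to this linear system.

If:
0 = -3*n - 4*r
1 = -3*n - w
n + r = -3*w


Then:
n = -12/35
r = 9/35
w = 1/35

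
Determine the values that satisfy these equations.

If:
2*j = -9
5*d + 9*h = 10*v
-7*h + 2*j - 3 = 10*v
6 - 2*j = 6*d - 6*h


Then:
d = 4/3
h = -7/6
j = -9/2
v = -23/60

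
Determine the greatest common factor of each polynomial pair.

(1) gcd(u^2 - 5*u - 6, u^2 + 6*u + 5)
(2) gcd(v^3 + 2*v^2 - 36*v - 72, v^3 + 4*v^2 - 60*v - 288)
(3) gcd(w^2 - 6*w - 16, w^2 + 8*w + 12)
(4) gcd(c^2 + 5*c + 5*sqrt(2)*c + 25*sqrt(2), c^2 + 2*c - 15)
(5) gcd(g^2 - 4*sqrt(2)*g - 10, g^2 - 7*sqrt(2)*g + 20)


(1) = u + 1
(2) = v + 6
(3) = w + 2
(4) = gcd((c + 5)*(c + 5*sqrt(2)), (c - 3)*(c + 5)) = c + 5
(5) = gcd((g - 5*sqrt(2))*(g + sqrt(2)), (g - 5*sqrt(2))*(g - 2*sqrt(2))) = g - 5*sqrt(2)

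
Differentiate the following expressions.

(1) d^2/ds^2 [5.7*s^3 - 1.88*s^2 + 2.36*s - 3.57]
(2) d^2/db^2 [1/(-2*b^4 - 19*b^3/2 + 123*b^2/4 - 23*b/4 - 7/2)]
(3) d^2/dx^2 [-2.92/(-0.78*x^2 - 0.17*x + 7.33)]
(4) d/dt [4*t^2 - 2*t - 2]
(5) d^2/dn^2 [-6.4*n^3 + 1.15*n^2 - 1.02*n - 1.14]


(1) = 34.2*s - 3.76
(2) = 8*(3*(16*b^2 + 38*b - 41)*(8*b^4 + 38*b^3 - 123*b^2 + 23*b + 14) - (32*b^3 + 114*b^2 - 246*b + 23)^2)/(8*b^4 + 38*b^3 - 123*b^2 + 23*b + 14)^3
(3) = (-3.553056*x^2 - 0.774384*x + 2.92*(1.56*x + 0.17)*(3.12*x + 0.34) + 33.389616)/(0.78*x^2 + 0.17*x - 7.33)^3
(4) = 8*t - 2
(5) = 2.3 - 38.4*n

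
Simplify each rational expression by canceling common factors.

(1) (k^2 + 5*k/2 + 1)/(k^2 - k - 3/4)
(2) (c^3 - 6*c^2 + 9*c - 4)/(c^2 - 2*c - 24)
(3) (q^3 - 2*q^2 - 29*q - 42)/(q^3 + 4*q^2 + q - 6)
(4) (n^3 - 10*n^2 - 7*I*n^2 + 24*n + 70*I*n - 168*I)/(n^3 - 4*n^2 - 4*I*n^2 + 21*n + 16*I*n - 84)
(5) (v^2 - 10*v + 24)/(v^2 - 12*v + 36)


(1) = (2*k + 4)/(2*k - 3)
(2) = (c^3 - 6*c^2 + 9*c - 4)/(c^2 - 2*c - 24)
(3) = (q - 7)/(q - 1)
(4) = (n - 6)/(n + 3*I)
(5) = (v - 4)/(v - 6)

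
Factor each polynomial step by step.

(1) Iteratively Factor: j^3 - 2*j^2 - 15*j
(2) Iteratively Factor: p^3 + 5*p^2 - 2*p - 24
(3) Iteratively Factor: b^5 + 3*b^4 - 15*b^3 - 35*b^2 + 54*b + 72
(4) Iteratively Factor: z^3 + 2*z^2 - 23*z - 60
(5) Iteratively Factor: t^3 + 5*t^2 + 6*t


(1) = (j)*(j^2 - 2*j - 15) = j*(j - 5)*(j + 3)
(2) = (p - 2)*(p^2 + 7*p + 12) = (p - 2)*(p + 4)*(p + 3)
(3) = (b + 3)*(b^4 - 15*b^2 + 10*b + 24) = (b - 2)*(b + 3)*(b^3 + 2*b^2 - 11*b - 12) = (b - 2)*(b + 1)*(b + 3)*(b^2 + b - 12) = (b - 2)*(b + 1)*(b + 3)*(b + 4)*(b - 3)
(4) = (z + 3)*(z^2 - z - 20) = (z - 5)*(z + 3)*(z + 4)
(5) = (t)*(t^2 + 5*t + 6) = t*(t + 2)*(t + 3)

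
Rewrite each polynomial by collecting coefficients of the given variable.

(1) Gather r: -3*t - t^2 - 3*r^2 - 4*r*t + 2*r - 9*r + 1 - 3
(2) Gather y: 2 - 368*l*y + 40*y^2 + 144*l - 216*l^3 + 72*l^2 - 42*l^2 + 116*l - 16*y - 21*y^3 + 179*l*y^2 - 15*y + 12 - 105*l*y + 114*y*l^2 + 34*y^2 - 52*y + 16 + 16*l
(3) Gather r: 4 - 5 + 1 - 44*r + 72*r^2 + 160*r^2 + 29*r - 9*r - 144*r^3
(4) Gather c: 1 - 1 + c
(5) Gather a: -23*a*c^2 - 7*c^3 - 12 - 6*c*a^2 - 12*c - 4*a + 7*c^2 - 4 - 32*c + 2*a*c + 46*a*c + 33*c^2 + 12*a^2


(1) = -3*r^2 + r*(-4*t - 7) - t^2 - 3*t - 2
(2) = -216*l^3 + 30*l^2 + 276*l - 21*y^3 + y^2*(179*l + 74) + y*(114*l^2 - 473*l - 83) + 30
(3) = -144*r^3 + 232*r^2 - 24*r
(4) = c
(5) = a^2*(12 - 6*c) + a*(-23*c^2 + 48*c - 4) - 7*c^3 + 40*c^2 - 44*c - 16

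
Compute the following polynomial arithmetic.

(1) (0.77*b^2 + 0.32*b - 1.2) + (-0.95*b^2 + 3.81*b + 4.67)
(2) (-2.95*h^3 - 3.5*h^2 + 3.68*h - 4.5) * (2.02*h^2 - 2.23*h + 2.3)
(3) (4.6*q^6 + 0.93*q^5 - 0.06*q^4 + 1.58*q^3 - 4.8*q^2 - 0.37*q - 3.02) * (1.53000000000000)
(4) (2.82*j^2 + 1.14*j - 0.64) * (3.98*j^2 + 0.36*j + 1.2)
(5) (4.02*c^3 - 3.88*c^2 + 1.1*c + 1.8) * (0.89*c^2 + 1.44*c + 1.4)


(1) = -0.18*b^2 + 4.13*b + 3.47
(2) = -5.959*h^5 - 0.4915*h^4 + 8.4536*h^3 - 25.3464*h^2 + 18.499*h - 10.35
(3) = 7.038*q^6 + 1.4229*q^5 - 0.0918*q^4 + 2.4174*q^3 - 7.344*q^2 - 0.5661*q - 4.6206
(4) = 11.2236*j^4 + 5.5524*j^3 + 1.2472*j^2 + 1.1376*j - 0.768
(5) = 3.5778*c^5 + 2.3356*c^4 + 1.0198*c^3 - 2.246*c^2 + 4.132*c + 2.52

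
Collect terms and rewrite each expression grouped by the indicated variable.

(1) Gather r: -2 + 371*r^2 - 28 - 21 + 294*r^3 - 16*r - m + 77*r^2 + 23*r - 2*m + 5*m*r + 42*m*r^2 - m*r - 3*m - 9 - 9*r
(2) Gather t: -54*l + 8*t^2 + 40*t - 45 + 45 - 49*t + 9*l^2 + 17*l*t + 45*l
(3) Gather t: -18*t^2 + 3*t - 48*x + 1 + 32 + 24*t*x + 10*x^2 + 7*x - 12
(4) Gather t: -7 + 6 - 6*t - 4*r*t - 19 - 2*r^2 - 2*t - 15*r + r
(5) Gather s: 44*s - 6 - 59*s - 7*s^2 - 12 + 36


(1) = -6*m + 294*r^3 + r^2*(42*m + 448) + r*(4*m - 2) - 60
(2) = 9*l^2 - 9*l + 8*t^2 + t*(17*l - 9)
(3) = -18*t^2 + t*(24*x + 3) + 10*x^2 - 41*x + 21
(4) = -2*r^2 - 14*r + t*(-4*r - 8) - 20
(5) = -7*s^2 - 15*s + 18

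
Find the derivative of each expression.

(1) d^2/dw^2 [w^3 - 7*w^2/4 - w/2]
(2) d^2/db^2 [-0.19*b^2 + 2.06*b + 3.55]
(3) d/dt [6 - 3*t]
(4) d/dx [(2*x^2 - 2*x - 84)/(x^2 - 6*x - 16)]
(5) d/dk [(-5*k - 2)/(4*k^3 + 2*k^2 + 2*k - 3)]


(1) = 6*w - 7/2
(2) = -0.380000000000000
(3) = -3
(4) = 2*(-5*x^2 + 52*x - 236)/(x^4 - 12*x^3 + 4*x^2 + 192*x + 256)
(5) = (40*k^3 + 34*k^2 + 8*k + 19)/(16*k^6 + 16*k^5 + 20*k^4 - 16*k^3 - 8*k^2 - 12*k + 9)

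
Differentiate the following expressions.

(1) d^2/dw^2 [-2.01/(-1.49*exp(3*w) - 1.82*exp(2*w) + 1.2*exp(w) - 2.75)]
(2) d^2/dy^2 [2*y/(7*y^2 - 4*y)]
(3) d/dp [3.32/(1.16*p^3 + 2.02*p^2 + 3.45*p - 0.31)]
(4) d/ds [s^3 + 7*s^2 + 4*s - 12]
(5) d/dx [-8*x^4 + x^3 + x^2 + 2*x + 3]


(1) = ((-26.9541*exp(2*w) - 14.6328*exp(w) + 2.412)*(1.49*exp(3*w) + 1.82*exp(2*w) - 1.2*exp(w) + 2.75) + 2.01*(4.47*exp(2*w) + 3.64*exp(w) - 1.2)*(8.94*exp(2*w) + 7.28*exp(w) - 2.4)*exp(w))*exp(w)/(1.49*exp(3*w) + 1.82*exp(2*w) - 1.2*exp(w) + 2.75)^3
(2) = 196/(343*y^3 - 588*y^2 + 336*y - 64)
(3) = (-11.5536*p^2 - 13.4128*p - 11.454)/(1.16*p^3 + 2.02*p^2 + 3.45*p - 0.31)^2
(4) = 3*s^2 + 14*s + 4
(5) = -32*x^3 + 3*x^2 + 2*x + 2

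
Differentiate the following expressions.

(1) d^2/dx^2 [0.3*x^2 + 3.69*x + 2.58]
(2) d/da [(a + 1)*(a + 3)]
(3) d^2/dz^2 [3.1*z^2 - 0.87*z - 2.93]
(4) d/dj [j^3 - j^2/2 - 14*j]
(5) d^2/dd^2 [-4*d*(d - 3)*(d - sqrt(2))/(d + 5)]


(1) = 0.600000000000000
(2) = 2*a + 4
(3) = 6.20000000000000
(4) = 3*j^2 - j - 14
(5) = 8*(-d^3 - 15*d^2 - 75*d + 40*sqrt(2) + 75)/(d^3 + 15*d^2 + 75*d + 125)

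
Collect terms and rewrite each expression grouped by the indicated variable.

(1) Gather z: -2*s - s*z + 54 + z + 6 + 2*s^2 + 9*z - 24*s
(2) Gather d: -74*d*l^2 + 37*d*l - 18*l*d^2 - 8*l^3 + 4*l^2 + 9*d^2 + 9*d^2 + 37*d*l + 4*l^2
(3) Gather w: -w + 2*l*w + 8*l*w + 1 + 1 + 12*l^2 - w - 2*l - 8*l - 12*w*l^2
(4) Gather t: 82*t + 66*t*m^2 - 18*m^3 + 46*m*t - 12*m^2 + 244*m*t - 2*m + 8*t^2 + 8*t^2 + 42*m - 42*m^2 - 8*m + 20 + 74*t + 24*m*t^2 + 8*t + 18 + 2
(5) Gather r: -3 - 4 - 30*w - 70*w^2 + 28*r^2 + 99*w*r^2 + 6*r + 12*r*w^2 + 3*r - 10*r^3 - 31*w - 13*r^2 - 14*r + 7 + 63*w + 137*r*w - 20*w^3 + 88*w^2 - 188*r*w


(1) = 2*s^2 - 26*s + z*(10 - s) + 60
(2) = d^2*(18 - 18*l) + d*(-74*l^2 + 74*l) - 8*l^3 + 8*l^2
(3) = 12*l^2 - 10*l + w*(-12*l^2 + 10*l - 2) + 2
(4) = -18*m^3 - 54*m^2 + 32*m + t^2*(24*m + 16) + t*(66*m^2 + 290*m + 164) + 40
(5) = -10*r^3 + r^2*(99*w + 15) + r*(12*w^2 - 51*w - 5) - 20*w^3 + 18*w^2 + 2*w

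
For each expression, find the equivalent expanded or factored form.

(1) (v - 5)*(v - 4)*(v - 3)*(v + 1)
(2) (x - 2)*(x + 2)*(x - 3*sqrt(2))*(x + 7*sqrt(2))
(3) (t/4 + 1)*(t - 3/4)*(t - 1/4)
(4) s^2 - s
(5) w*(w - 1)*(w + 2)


(1) = v^4 - 11*v^3 + 35*v^2 - 13*v - 60
(2) = x^4 + 4*sqrt(2)*x^3 - 46*x^2 - 16*sqrt(2)*x + 168
(3) = t^3/4 + 3*t^2/4 - 61*t/64 + 3/16
(4) = s*(s - 1)
(5) = w^3 + w^2 - 2*w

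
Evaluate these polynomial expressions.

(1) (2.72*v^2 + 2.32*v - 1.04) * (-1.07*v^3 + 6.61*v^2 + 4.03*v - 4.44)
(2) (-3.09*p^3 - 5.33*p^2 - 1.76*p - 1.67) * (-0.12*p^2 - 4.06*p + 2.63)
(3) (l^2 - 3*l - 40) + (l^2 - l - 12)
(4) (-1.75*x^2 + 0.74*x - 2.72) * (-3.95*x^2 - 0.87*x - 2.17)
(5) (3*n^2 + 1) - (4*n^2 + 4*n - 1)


(1) = -2.9104*v^5 + 15.4968*v^4 + 27.4096*v^3 - 9.6016*v^2 - 14.492*v + 4.6176
(2) = 0.3708*p^5 + 13.185*p^4 + 13.7243*p^3 - 6.6719*p^2 + 2.1514*p - 4.3921
(3) = 2*l^2 - 4*l - 52
(4) = 6.9125*x^4 - 1.4005*x^3 + 13.8977*x^2 + 0.7606*x + 5.9024
(5) = -n^2 - 4*n + 2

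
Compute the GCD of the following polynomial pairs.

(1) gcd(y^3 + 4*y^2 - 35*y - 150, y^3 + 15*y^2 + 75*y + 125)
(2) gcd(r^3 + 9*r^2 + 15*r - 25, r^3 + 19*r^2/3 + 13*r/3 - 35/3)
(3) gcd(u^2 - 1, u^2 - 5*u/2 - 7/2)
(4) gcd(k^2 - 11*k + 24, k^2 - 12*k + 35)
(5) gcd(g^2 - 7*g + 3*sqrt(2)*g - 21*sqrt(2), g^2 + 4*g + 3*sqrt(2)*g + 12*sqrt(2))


(1) = y^2 + 10*y + 25
(2) = gcd((r - 1)*(r + 5)^2, (r - 1)*(r + 7/3)*(r + 5)) = r^2 + 4*r - 5
(3) = gcd((u - 1)*(u + 1), (u - 7/2)*(u + 1)) = u + 1
(4) = gcd((k - 8)*(k - 3), (k - 7)*(k - 5)) = 1
(5) = gcd((g - 7)*(g + 3*sqrt(2)), (g + 4)*(g + 3*sqrt(2))) = g + 3*sqrt(2)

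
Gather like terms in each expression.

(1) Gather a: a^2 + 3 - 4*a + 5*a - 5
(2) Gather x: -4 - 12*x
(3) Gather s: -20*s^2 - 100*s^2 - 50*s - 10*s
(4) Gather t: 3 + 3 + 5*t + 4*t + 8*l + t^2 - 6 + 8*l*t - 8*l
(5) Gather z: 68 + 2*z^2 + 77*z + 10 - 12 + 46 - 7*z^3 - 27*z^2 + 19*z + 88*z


(1) = a^2 + a - 2
(2) = -12*x - 4
(3) = -120*s^2 - 60*s
(4) = t^2 + t*(8*l + 9)
(5) = -7*z^3 - 25*z^2 + 184*z + 112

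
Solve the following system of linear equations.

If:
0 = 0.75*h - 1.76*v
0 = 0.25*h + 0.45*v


Then:
h = 0.00
v = 0.00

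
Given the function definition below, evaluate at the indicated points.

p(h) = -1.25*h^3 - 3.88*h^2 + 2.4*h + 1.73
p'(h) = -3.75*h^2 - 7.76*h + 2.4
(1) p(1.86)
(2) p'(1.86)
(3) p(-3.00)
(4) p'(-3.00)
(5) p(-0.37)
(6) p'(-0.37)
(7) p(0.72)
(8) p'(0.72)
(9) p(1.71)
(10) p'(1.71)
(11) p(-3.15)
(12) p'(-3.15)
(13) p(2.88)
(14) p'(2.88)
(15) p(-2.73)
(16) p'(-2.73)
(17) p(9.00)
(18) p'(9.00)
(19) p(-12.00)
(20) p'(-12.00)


(1) = -15.27
(2) = -25.01
(3) = -6.64
(4) = -8.07
(5) = 0.37
(6) = 4.76
(7) = 0.98
(8) = -5.13
(9) = -11.76
(10) = -21.83
(11) = -5.26
(12) = -10.37
(13) = -53.40
(14) = -51.05
(15) = -8.31
(16) = -4.36
(17) = -1202.20
(18) = -371.19
(19) = 1574.21
(20) = -444.48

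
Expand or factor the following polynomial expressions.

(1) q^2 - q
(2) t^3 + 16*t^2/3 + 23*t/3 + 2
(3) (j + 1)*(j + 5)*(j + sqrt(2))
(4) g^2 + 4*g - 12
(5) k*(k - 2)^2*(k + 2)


(1) = q*(q - 1)
(2) = (t + 1/3)*(t + 2)*(t + 3)
(3) = j^3 + sqrt(2)*j^2 + 6*j^2 + 5*j + 6*sqrt(2)*j + 5*sqrt(2)
(4) = (g - 2)*(g + 6)
(5) = k^4 - 2*k^3 - 4*k^2 + 8*k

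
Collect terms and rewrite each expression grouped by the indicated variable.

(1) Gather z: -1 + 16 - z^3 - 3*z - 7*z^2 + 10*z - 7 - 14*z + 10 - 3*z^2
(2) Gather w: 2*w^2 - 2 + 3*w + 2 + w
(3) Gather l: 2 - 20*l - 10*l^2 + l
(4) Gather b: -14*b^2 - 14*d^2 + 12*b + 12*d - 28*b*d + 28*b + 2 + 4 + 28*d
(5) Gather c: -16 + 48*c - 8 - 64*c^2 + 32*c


(1) = -z^3 - 10*z^2 - 7*z + 18
(2) = 2*w^2 + 4*w
(3) = -10*l^2 - 19*l + 2
(4) = -14*b^2 + b*(40 - 28*d) - 14*d^2 + 40*d + 6
(5) = -64*c^2 + 80*c - 24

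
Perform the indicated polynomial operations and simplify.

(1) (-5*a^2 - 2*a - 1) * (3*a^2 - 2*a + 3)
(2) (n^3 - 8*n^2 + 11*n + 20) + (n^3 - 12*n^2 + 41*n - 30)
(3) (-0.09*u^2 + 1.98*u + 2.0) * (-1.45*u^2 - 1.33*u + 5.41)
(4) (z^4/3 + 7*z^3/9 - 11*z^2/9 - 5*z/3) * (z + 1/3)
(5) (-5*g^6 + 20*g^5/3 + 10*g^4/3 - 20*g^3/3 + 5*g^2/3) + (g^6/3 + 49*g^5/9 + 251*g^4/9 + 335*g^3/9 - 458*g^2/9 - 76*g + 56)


(1) = -15*a^4 + 4*a^3 - 14*a^2 - 4*a - 3
(2) = 2*n^3 - 20*n^2 + 52*n - 10
(3) = 0.1305*u^4 - 2.7513*u^3 - 6.0203*u^2 + 8.0518*u + 10.82
(4) = z^5/3 + 8*z^4/9 - 26*z^3/27 - 56*z^2/27 - 5*z/9
(5) = -14*g^6/3 + 109*g^5/9 + 281*g^4/9 + 275*g^3/9 - 443*g^2/9 - 76*g + 56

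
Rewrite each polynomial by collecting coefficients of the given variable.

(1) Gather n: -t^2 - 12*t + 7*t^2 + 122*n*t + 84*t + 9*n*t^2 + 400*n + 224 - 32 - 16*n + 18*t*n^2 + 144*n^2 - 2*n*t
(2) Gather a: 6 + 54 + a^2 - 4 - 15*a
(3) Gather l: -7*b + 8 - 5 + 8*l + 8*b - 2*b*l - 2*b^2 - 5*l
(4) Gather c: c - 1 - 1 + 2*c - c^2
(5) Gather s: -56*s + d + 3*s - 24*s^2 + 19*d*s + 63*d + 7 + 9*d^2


(1) = n^2*(18*t + 144) + n*(9*t^2 + 120*t + 384) + 6*t^2 + 72*t + 192
(2) = a^2 - 15*a + 56
(3) = -2*b^2 + b + l*(3 - 2*b) + 3
(4) = -c^2 + 3*c - 2
(5) = 9*d^2 + 64*d - 24*s^2 + s*(19*d - 53) + 7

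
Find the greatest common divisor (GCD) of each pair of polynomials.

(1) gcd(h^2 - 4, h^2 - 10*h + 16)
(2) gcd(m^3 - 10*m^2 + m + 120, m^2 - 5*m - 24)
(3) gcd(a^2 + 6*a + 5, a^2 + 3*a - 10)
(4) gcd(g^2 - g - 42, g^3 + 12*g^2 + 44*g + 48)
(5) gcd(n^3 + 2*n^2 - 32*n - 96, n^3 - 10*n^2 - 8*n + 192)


(1) = h - 2
(2) = gcd((m - 8)*(m - 5)*(m + 3), (m - 8)*(m + 3)) = m^2 - 5*m - 24
(3) = a + 5
(4) = gcd((g - 7)*(g + 6), (g + 2)*(g + 4)*(g + 6)) = g + 6
(5) = n^2 - 2*n - 24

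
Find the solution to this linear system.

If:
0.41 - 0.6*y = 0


Then:
y = 0.68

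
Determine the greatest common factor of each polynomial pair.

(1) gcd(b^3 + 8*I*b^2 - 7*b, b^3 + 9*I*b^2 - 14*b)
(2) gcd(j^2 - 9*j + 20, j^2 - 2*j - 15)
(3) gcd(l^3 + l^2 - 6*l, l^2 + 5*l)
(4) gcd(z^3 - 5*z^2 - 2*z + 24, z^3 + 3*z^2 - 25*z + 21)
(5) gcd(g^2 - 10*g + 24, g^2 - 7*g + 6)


(1) = gcd(b*(b + I)*(b + 7*I), b*(b + 2*I)*(b + 7*I)) = b^2 + 7*I*b
(2) = gcd((j - 5)*(j - 4), (j - 5)*(j + 3)) = j - 5
(3) = gcd(l*(l - 2)*(l + 3), l*(l + 5)) = l
(4) = gcd((z - 4)*(z - 3)*(z + 2), (z - 3)*(z - 1)*(z + 7)) = z - 3
(5) = gcd((g - 6)*(g - 4), (g - 6)*(g - 1)) = g - 6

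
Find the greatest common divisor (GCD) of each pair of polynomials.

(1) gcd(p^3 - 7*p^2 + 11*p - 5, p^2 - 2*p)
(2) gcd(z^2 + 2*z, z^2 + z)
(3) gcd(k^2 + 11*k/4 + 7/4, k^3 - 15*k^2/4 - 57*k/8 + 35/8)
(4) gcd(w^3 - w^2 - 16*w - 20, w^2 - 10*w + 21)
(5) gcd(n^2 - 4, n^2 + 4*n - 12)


(1) = gcd((p - 5)*(p - 1)^2, p*(p - 2)) = 1
(2) = gcd(z*(z + 2), z*(z + 1)) = z
(3) = gcd((k + 1)*(k + 7/4), (k - 5)*(k - 1/2)*(k + 7/4)) = k + 7/4
(4) = 1
(5) = gcd((n - 2)*(n + 2), (n - 2)*(n + 6)) = n - 2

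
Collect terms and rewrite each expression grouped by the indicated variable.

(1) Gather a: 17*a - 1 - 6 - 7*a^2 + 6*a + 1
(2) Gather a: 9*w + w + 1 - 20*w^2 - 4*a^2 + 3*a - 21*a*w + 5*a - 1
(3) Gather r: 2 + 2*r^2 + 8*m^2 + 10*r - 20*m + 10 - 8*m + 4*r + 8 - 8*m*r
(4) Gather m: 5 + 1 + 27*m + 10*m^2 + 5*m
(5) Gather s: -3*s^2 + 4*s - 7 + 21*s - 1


(1) = -7*a^2 + 23*a - 6
(2) = -4*a^2 + a*(8 - 21*w) - 20*w^2 + 10*w
(3) = 8*m^2 - 28*m + 2*r^2 + r*(14 - 8*m) + 20
(4) = 10*m^2 + 32*m + 6
(5) = -3*s^2 + 25*s - 8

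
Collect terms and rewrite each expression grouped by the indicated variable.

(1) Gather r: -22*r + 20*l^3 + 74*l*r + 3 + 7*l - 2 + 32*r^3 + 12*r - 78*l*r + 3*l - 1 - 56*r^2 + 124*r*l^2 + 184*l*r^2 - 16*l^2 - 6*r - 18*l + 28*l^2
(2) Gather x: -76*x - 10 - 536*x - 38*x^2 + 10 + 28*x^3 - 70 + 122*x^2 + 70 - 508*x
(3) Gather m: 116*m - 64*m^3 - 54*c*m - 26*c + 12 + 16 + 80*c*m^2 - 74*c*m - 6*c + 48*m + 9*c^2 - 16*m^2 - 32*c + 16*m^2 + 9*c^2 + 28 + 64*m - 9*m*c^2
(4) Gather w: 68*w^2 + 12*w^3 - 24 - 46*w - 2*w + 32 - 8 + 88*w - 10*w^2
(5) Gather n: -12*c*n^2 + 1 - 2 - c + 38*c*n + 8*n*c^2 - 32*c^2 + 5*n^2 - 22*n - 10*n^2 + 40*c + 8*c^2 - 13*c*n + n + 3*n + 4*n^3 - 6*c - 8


(1) = 20*l^3 + 12*l^2 - 8*l + 32*r^3 + r^2*(184*l - 56) + r*(124*l^2 - 4*l - 16)
(2) = 28*x^3 + 84*x^2 - 1120*x
(3) = 18*c^2 + 80*c*m^2 - 64*c - 64*m^3 + m*(-9*c^2 - 128*c + 228) + 56
(4) = 12*w^3 + 58*w^2 + 40*w
(5) = -24*c^2 + 33*c + 4*n^3 + n^2*(-12*c - 5) + n*(8*c^2 + 25*c - 18) - 9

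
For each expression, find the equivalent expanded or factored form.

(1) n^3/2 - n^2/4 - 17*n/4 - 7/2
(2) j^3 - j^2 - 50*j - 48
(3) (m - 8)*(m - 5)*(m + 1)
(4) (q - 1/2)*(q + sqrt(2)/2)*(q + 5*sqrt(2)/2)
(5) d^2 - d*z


(1) = (n/2 + 1/2)*(n - 7/2)*(n + 2)
(2) = (j - 8)*(j + 1)*(j + 6)
(3) = m^3 - 12*m^2 + 27*m + 40
(4) = q^3 - q^2/2 + 3*sqrt(2)*q^2 - 3*sqrt(2)*q/2 + 5*q/2 - 5/4
(5) = d*(d - z)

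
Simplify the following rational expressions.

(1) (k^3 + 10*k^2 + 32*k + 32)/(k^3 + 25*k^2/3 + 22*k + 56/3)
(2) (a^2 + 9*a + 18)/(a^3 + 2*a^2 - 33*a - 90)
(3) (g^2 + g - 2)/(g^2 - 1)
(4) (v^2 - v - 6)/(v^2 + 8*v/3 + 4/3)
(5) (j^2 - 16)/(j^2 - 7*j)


(1) = (3*k + 12)/(3*k + 7)
(2) = (a + 6)/(a^2 - a - 30)
(3) = (g + 2)/(g + 1)
(4) = (3*v - 9)/(3*v + 2)
(5) = (j^2 - 16)/(j^2 - 7*j)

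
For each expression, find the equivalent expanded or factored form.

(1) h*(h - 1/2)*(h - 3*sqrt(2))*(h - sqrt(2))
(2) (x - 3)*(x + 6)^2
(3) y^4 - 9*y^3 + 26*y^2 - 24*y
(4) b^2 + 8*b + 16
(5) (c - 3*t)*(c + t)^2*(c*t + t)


(1) = h^4 - 4*sqrt(2)*h^3 - h^3/2 + 2*sqrt(2)*h^2 + 6*h^2 - 3*h
(2) = x^3 + 9*x^2 - 108
(3) = y*(y - 4)*(y - 3)*(y - 2)
(4) = (b + 4)^2
(5) = c^4*t - c^3*t^2 + c^3*t - 5*c^2*t^3 - c^2*t^2 - 3*c*t^4 - 5*c*t^3 - 3*t^4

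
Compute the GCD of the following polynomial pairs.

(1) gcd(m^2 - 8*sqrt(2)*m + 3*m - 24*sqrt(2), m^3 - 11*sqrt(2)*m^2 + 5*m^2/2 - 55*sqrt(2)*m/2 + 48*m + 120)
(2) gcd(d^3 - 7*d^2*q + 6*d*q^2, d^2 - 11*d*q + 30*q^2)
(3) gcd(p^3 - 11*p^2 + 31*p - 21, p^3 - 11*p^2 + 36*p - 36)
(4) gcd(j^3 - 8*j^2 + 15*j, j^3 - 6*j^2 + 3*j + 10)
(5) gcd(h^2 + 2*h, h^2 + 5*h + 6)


(1) = m - 8*sqrt(2)
(2) = -d + 6*q
(3) = gcd((p - 7)*(p - 3)*(p - 1), (p - 6)*(p - 3)*(p - 2)) = p - 3
(4) = gcd(j*(j - 5)*(j - 3), (j - 5)*(j - 2)*(j + 1)) = j - 5
(5) = gcd(h*(h + 2), (h + 2)*(h + 3)) = h + 2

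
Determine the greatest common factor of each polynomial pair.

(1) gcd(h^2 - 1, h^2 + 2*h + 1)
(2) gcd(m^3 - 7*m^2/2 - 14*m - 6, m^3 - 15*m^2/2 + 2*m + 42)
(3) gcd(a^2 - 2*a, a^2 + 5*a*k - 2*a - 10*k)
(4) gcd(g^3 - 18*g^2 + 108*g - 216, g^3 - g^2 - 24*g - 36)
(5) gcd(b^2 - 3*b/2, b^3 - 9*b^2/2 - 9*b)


(1) = h + 1
(2) = m^2 - 4*m - 12
(3) = a - 2
(4) = gcd((g - 6)^3, (g - 6)*(g + 2)*(g + 3)) = g - 6
(5) = b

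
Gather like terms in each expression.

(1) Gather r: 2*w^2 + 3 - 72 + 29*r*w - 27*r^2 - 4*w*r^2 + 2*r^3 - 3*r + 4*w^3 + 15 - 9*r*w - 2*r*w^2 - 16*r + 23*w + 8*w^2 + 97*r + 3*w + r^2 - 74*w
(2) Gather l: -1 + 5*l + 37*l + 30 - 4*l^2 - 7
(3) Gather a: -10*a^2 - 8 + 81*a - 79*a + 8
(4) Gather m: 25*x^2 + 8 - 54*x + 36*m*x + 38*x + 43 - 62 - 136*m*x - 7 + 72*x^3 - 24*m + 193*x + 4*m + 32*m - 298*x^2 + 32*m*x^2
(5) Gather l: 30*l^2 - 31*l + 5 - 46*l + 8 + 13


(1) = 2*r^3 + r^2*(-4*w - 26) + r*(-2*w^2 + 20*w + 78) + 4*w^3 + 10*w^2 - 48*w - 54
(2) = -4*l^2 + 42*l + 22
(3) = -10*a^2 + 2*a
(4) = m*(32*x^2 - 100*x + 12) + 72*x^3 - 273*x^2 + 177*x - 18
(5) = 30*l^2 - 77*l + 26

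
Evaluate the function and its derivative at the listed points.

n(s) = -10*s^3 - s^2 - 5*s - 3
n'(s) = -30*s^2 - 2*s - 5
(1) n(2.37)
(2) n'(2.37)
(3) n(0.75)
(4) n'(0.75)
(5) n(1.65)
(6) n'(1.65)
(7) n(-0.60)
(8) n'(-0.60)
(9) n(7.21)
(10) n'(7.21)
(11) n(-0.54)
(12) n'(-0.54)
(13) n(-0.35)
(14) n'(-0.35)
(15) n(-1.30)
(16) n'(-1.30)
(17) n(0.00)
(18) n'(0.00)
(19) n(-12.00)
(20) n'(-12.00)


(1) = -153.59
(2) = -178.25
(3) = -11.53
(4) = -23.38
(5) = -58.89
(6) = -89.97
(7) = 1.80
(8) = -14.60
(9) = -3839.09
(10) = -1578.94
(11) = 0.98
(12) = -12.67
(13) = -0.94
(14) = -7.97
(15) = 23.78
(16) = -53.10
(17) = -3.00
(18) = -5.00
(19) = 17193.00
(20) = -4301.00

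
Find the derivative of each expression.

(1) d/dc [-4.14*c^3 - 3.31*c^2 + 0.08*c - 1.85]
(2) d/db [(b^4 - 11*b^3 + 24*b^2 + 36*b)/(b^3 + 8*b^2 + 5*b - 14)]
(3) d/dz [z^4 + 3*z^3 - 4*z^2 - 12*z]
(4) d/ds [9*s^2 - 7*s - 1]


(1) = -12.42*c^2 - 6.62*c + 0.08
(2) = (b^6 + 16*b^5 - 97*b^4 - 238*b^3 + 294*b^2 - 672*b - 504)/(b^6 + 16*b^5 + 74*b^4 + 52*b^3 - 199*b^2 - 140*b + 196)
(3) = 4*z^3 + 9*z^2 - 8*z - 12
(4) = 18*s - 7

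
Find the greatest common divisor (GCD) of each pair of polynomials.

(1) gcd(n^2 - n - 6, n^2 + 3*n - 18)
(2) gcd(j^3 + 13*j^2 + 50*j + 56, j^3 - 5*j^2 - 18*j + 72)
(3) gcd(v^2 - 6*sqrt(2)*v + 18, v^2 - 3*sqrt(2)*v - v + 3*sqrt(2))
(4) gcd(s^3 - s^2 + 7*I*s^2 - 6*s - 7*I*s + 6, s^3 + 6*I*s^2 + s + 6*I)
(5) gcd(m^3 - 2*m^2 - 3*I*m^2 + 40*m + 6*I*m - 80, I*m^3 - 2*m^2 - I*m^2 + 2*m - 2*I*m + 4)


(1) = gcd((n - 3)*(n + 2), (n - 3)*(n + 6)) = n - 3
(2) = gcd((j + 2)*(j + 4)*(j + 7), (j - 6)*(j - 3)*(j + 4)) = j + 4
(3) = v - 3*sqrt(2)
(4) = gcd((s - 1)*(s + I)*(s + 6*I), (s - I)*(s + I)*(s + 6*I)) = s^2 + 7*I*s - 6
(5) = m - 2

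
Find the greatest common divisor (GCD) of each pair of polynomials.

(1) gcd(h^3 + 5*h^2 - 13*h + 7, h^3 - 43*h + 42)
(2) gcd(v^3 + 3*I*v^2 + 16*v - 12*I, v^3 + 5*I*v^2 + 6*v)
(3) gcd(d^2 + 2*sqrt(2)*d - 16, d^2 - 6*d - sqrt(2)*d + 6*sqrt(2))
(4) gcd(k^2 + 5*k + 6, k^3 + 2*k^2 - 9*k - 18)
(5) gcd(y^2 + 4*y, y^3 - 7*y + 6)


(1) = gcd((h - 1)^2*(h + 7), (h - 6)*(h - 1)*(h + 7)) = h^2 + 6*h - 7
(2) = v^2 + 5*I*v + 6
(3) = 1
(4) = k^2 + 5*k + 6
(5) = 1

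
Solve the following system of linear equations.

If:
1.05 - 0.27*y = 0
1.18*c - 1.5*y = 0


Then:
c = 4.94
y = 3.89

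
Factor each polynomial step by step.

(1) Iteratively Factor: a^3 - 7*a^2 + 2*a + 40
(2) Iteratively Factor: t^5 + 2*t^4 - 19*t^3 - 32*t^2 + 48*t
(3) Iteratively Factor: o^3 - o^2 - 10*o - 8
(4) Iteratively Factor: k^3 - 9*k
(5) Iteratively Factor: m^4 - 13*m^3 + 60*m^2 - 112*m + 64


(1) = (a - 4)*(a^2 - 3*a - 10) = (a - 5)*(a - 4)*(a + 2)
(2) = (t + 3)*(t^4 - t^3 - 16*t^2 + 16*t) = (t - 4)*(t + 3)*(t^3 + 3*t^2 - 4*t) = (t - 4)*(t + 3)*(t + 4)*(t^2 - t) = t*(t - 4)*(t + 3)*(t + 4)*(t - 1)
(3) = (o + 2)*(o^2 - 3*o - 4) = (o - 4)*(o + 2)*(o + 1)
(4) = (k - 3)*(k^2 + 3*k) = k*(k - 3)*(k + 3)
(5) = (m - 1)*(m^3 - 12*m^2 + 48*m - 64) = (m - 4)*(m - 1)*(m^2 - 8*m + 16) = (m - 4)^2*(m - 1)*(m - 4)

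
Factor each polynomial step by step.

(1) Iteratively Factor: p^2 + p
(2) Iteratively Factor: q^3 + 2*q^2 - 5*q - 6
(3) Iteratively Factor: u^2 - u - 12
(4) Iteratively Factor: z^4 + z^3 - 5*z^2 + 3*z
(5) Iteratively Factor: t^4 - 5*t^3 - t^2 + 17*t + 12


(1) = (p)*(p + 1)
(2) = (q + 1)*(q^2 + q - 6) = (q + 1)*(q + 3)*(q - 2)
(3) = (u - 4)*(u + 3)
(4) = (z)*(z^3 + z^2 - 5*z + 3) = z*(z - 1)*(z^2 + 2*z - 3) = z*(z - 1)*(z + 3)*(z - 1)
(5) = (t - 3)*(t^3 - 2*t^2 - 7*t - 4) = (t - 4)*(t - 3)*(t^2 + 2*t + 1) = (t - 4)*(t - 3)*(t + 1)*(t + 1)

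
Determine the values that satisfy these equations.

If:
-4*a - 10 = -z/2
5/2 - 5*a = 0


Then:
a = 1/2
z = 24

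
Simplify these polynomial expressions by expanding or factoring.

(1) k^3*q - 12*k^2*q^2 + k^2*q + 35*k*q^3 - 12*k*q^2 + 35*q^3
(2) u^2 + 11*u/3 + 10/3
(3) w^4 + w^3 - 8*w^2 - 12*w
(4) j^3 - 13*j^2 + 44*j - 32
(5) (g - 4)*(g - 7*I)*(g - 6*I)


(1) = (k - 7*q)*(k - 5*q)*(k*q + q)
(2) = (u + 5/3)*(u + 2)
(3) = w*(w - 3)*(w + 2)^2
(4) = (j - 8)*(j - 4)*(j - 1)
(5) = g^3 - 4*g^2 - 13*I*g^2 - 42*g + 52*I*g + 168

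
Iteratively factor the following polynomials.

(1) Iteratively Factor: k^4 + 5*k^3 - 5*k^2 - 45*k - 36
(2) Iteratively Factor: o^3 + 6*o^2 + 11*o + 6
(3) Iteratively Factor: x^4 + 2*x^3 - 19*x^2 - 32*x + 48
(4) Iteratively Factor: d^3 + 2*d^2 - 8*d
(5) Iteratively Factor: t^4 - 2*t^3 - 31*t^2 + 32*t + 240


(1) = (k - 3)*(k^3 + 8*k^2 + 19*k + 12) = (k - 3)*(k + 4)*(k^2 + 4*k + 3) = (k - 3)*(k + 1)*(k + 4)*(k + 3)
(2) = (o + 1)*(o^2 + 5*o + 6) = (o + 1)*(o + 3)*(o + 2)
(3) = (x - 1)*(x^3 + 3*x^2 - 16*x - 48) = (x - 1)*(x + 3)*(x^2 - 16) = (x - 4)*(x - 1)*(x + 3)*(x + 4)
(4) = (d - 2)*(d^2 + 4*d) = (d - 2)*(d + 4)*(d)
(5) = (t + 4)*(t^3 - 6*t^2 - 7*t + 60) = (t - 5)*(t + 4)*(t^2 - t - 12) = (t - 5)*(t + 3)*(t + 4)*(t - 4)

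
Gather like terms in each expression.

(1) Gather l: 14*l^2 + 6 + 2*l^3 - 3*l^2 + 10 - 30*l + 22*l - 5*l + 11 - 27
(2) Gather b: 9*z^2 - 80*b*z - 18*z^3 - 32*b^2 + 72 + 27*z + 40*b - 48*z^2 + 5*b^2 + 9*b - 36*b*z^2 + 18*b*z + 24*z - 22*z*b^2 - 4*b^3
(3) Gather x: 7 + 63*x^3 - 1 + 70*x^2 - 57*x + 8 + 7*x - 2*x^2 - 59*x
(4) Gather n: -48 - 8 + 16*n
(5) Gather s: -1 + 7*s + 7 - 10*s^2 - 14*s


(1) = 2*l^3 + 11*l^2 - 13*l
(2) = -4*b^3 + b^2*(-22*z - 27) + b*(-36*z^2 - 62*z + 49) - 18*z^3 - 39*z^2 + 51*z + 72
(3) = 63*x^3 + 68*x^2 - 109*x + 14
(4) = 16*n - 56
(5) = -10*s^2 - 7*s + 6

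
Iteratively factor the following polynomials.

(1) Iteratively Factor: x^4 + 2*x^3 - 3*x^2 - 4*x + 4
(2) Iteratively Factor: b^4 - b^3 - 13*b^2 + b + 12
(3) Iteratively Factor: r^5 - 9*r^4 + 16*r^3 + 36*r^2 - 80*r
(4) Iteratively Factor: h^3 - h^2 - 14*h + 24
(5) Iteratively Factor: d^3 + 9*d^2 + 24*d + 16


(1) = (x - 1)*(x^3 + 3*x^2 - 4) = (x - 1)*(x + 2)*(x^2 + x - 2) = (x - 1)*(x + 2)^2*(x - 1)
(2) = (b + 1)*(b^3 - 2*b^2 - 11*b + 12) = (b - 1)*(b + 1)*(b^2 - b - 12) = (b - 1)*(b + 1)*(b + 3)*(b - 4)
(3) = (r - 4)*(r^4 - 5*r^3 - 4*r^2 + 20*r) = (r - 5)*(r - 4)*(r^3 - 4*r) = (r - 5)*(r - 4)*(r + 2)*(r^2 - 2*r) = r*(r - 5)*(r - 4)*(r + 2)*(r - 2)
(4) = (h - 2)*(h^2 + h - 12) = (h - 3)*(h - 2)*(h + 4)
(5) = (d + 1)*(d^2 + 8*d + 16) = (d + 1)*(d + 4)*(d + 4)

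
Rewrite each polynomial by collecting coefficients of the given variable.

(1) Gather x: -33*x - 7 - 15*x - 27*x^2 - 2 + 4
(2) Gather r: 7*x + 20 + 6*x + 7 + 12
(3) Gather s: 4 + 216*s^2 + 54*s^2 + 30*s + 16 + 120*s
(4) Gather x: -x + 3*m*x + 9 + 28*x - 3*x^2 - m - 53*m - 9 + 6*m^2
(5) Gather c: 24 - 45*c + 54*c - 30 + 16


(1) = -27*x^2 - 48*x - 5
(2) = 13*x + 39
(3) = 270*s^2 + 150*s + 20
(4) = 6*m^2 - 54*m - 3*x^2 + x*(3*m + 27)
(5) = 9*c + 10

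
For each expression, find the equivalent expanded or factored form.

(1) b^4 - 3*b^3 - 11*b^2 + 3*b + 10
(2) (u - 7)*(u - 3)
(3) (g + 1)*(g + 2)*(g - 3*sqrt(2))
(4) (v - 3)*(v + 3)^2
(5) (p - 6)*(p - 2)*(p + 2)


(1) = (b - 5)*(b - 1)*(b + 1)*(b + 2)
(2) = u^2 - 10*u + 21
(3) = g^3 - 3*sqrt(2)*g^2 + 3*g^2 - 9*sqrt(2)*g + 2*g - 6*sqrt(2)
(4) = v^3 + 3*v^2 - 9*v - 27
(5) = p^3 - 6*p^2 - 4*p + 24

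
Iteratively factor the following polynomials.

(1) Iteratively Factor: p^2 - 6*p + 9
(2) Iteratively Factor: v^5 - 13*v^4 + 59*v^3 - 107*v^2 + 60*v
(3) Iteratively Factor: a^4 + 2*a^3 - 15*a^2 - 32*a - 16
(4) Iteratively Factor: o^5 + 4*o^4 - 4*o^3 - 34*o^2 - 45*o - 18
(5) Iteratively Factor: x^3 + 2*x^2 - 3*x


(1) = (p - 3)*(p - 3)
(2) = (v - 4)*(v^4 - 9*v^3 + 23*v^2 - 15*v) = (v - 4)*(v - 3)*(v^3 - 6*v^2 + 5*v) = (v - 5)*(v - 4)*(v - 3)*(v^2 - v) = v*(v - 5)*(v - 4)*(v - 3)*(v - 1)
(3) = (a + 1)*(a^3 + a^2 - 16*a - 16) = (a + 1)^2*(a^2 - 16) = (a - 4)*(a + 1)^2*(a + 4)
(4) = (o - 3)*(o^4 + 7*o^3 + 17*o^2 + 17*o + 6) = (o - 3)*(o + 1)*(o^3 + 6*o^2 + 11*o + 6) = (o - 3)*(o + 1)^2*(o^2 + 5*o + 6) = (o - 3)*(o + 1)^2*(o + 3)*(o + 2)
(5) = (x - 1)*(x^2 + 3*x) = (x - 1)*(x + 3)*(x)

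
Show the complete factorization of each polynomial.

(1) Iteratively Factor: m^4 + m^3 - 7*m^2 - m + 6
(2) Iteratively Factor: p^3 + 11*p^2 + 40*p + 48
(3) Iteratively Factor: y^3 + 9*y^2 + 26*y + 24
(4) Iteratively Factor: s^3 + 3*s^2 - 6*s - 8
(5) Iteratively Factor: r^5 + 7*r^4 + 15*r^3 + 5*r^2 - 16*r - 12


(1) = (m - 1)*(m^3 + 2*m^2 - 5*m - 6) = (m - 1)*(m + 3)*(m^2 - m - 2) = (m - 2)*(m - 1)*(m + 3)*(m + 1)
(2) = (p + 4)*(p^2 + 7*p + 12) = (p + 4)^2*(p + 3)
(3) = (y + 4)*(y^2 + 5*y + 6) = (y + 2)*(y + 4)*(y + 3)
(4) = (s + 1)*(s^2 + 2*s - 8) = (s + 1)*(s + 4)*(s - 2)
(5) = (r + 3)*(r^4 + 4*r^3 + 3*r^2 - 4*r - 4) = (r + 2)*(r + 3)*(r^3 + 2*r^2 - r - 2) = (r - 1)*(r + 2)*(r + 3)*(r^2 + 3*r + 2) = (r - 1)*(r + 2)^2*(r + 3)*(r + 1)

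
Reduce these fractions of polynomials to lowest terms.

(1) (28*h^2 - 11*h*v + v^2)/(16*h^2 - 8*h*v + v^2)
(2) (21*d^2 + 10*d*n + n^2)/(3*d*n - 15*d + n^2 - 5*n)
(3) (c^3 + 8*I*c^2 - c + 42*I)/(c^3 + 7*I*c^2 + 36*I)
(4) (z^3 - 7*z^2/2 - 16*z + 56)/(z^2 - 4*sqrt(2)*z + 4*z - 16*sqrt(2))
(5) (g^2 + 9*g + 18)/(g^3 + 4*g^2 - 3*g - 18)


(1) = (-7*h + v)/(-4*h + v)
(2) = (7*d + n)/(n - 5)
(3) = (c + 7*I)/(c + 6*I)
(4) = (2*z^2 - 15*z + 28)/(2*z - 8*sqrt(2))
(5) = (g + 6)/(g^2 + g - 6)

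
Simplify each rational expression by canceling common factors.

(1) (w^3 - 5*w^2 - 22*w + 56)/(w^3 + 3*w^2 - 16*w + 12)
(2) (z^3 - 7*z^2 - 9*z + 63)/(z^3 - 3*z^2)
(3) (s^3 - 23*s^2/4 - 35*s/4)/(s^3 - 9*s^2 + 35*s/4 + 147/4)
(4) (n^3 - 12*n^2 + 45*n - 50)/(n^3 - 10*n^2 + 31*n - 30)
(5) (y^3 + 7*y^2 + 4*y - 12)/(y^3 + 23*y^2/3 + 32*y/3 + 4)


(1) = (w^2 - 3*w - 28)/(w^2 + 5*w - 6)
(2) = (z^2 - 4*z - 21)/z^2
(3) = (4*s^2 + 5*s)/(4*s^2 - 8*s - 21)
(4) = (n - 5)/(n - 3)
(5) = (3*y^2 + 3*y - 6)/(3*y^2 + 5*y + 2)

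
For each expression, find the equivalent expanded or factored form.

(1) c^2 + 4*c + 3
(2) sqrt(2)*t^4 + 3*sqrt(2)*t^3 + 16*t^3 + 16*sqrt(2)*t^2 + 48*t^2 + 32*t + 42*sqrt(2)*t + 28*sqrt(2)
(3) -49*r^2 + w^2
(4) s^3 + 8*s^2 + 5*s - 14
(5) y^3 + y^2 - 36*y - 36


(1) = (c + 1)*(c + 3)
(2) = (t + 2)*(t + sqrt(2))*(t + 7*sqrt(2))*(sqrt(2)*t + sqrt(2))
(3) = (-7*r + w)*(7*r + w)
(4) = (s - 1)*(s + 2)*(s + 7)
(5) = (y - 6)*(y + 1)*(y + 6)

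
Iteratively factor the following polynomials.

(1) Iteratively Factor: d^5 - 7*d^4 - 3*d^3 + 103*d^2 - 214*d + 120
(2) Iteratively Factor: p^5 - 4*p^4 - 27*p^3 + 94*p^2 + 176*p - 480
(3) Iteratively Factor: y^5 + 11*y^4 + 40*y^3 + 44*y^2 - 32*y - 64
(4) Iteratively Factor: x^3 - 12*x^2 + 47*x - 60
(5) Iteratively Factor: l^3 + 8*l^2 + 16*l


(1) = (d - 5)*(d^4 - 2*d^3 - 13*d^2 + 38*d - 24) = (d - 5)*(d + 4)*(d^3 - 6*d^2 + 11*d - 6) = (d - 5)*(d - 3)*(d + 4)*(d^2 - 3*d + 2) = (d - 5)*(d - 3)*(d - 1)*(d + 4)*(d - 2)
(2) = (p + 4)*(p^4 - 8*p^3 + 5*p^2 + 74*p - 120) = (p - 4)*(p + 4)*(p^3 - 4*p^2 - 11*p + 30) = (p - 4)*(p - 2)*(p + 4)*(p^2 - 2*p - 15) = (p - 4)*(p - 2)*(p + 3)*(p + 4)*(p - 5)
(3) = (y + 4)*(y^4 + 7*y^3 + 12*y^2 - 4*y - 16) = (y + 4)^2*(y^3 + 3*y^2 - 4) = (y - 1)*(y + 4)^2*(y^2 + 4*y + 4) = (y - 1)*(y + 2)*(y + 4)^2*(y + 2)
(4) = (x - 5)*(x^2 - 7*x + 12) = (x - 5)*(x - 3)*(x - 4)
(5) = (l)*(l^2 + 8*l + 16) = l*(l + 4)*(l + 4)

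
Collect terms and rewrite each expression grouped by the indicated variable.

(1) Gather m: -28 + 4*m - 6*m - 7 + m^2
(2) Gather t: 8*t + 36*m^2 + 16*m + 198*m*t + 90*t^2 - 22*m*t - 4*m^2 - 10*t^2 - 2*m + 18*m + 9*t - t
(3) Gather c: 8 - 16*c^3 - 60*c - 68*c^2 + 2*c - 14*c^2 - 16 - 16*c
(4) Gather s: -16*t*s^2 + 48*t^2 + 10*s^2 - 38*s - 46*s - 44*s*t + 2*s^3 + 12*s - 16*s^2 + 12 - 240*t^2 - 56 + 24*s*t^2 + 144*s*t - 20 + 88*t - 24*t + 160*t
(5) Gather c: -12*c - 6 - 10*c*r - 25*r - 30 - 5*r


(1) = m^2 - 2*m - 35
(2) = 32*m^2 + 32*m + 80*t^2 + t*(176*m + 16)
(3) = -16*c^3 - 82*c^2 - 74*c - 8
(4) = 2*s^3 + s^2*(-16*t - 6) + s*(24*t^2 + 100*t - 72) - 192*t^2 + 224*t - 64
(5) = c*(-10*r - 12) - 30*r - 36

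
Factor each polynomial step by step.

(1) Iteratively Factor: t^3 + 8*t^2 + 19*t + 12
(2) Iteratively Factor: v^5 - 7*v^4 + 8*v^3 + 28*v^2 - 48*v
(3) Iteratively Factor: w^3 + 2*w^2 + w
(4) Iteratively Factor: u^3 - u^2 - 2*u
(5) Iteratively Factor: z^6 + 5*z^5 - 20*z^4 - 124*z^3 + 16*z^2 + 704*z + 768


(1) = (t + 4)*(t^2 + 4*t + 3) = (t + 3)*(t + 4)*(t + 1)
(2) = (v - 2)*(v^4 - 5*v^3 - 2*v^2 + 24*v) = v*(v - 2)*(v^3 - 5*v^2 - 2*v + 24) = v*(v - 3)*(v - 2)*(v^2 - 2*v - 8) = v*(v - 4)*(v - 3)*(v - 2)*(v + 2)
(3) = (w)*(w^2 + 2*w + 1) = w*(w + 1)*(w + 1)
(4) = (u - 2)*(u^2 + u) = (u - 2)*(u + 1)*(u)
(5) = (z + 2)*(z^5 + 3*z^4 - 26*z^3 - 72*z^2 + 160*z + 384) = (z - 4)*(z + 2)*(z^4 + 7*z^3 + 2*z^2 - 64*z - 96) = (z - 4)*(z + 2)^2*(z^3 + 5*z^2 - 8*z - 48) = (z - 4)*(z + 2)^2*(z + 4)*(z^2 + z - 12) = (z - 4)*(z + 2)^2*(z + 4)^2*(z - 3)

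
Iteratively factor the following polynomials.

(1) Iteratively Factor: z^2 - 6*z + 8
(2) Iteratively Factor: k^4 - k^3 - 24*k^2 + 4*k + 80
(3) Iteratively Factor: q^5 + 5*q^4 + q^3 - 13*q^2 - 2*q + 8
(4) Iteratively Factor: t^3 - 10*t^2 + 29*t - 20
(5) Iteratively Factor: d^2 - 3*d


(1) = (z - 4)*(z - 2)
(2) = (k - 2)*(k^3 + k^2 - 22*k - 40) = (k - 5)*(k - 2)*(k^2 + 6*k + 8) = (k - 5)*(k - 2)*(k + 4)*(k + 2)
(3) = (q + 1)*(q^4 + 4*q^3 - 3*q^2 - 10*q + 8) = (q - 1)*(q + 1)*(q^3 + 5*q^2 + 2*q - 8) = (q - 1)^2*(q + 1)*(q^2 + 6*q + 8) = (q - 1)^2*(q + 1)*(q + 4)*(q + 2)
(4) = (t - 1)*(t^2 - 9*t + 20) = (t - 4)*(t - 1)*(t - 5)
(5) = (d)*(d - 3)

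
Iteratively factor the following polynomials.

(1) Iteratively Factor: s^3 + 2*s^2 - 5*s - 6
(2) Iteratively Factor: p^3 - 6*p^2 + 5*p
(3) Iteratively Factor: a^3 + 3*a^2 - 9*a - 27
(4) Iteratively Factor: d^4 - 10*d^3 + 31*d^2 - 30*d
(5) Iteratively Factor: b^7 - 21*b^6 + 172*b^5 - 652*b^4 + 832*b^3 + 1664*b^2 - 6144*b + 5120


(1) = (s - 2)*(s^2 + 4*s + 3) = (s - 2)*(s + 1)*(s + 3)
(2) = (p - 1)*(p^2 - 5*p) = (p - 5)*(p - 1)*(p)
(3) = (a - 3)*(a^2 + 6*a + 9) = (a - 3)*(a + 3)*(a + 3)
(4) = (d - 2)*(d^3 - 8*d^2 + 15*d) = (d - 5)*(d - 2)*(d^2 - 3*d) = d*(d - 5)*(d - 2)*(d - 3)
(5) = (b - 4)*(b^6 - 17*b^5 + 104*b^4 - 236*b^3 - 112*b^2 + 1216*b - 1280) = (b - 4)*(b + 2)*(b^5 - 19*b^4 + 142*b^3 - 520*b^2 + 928*b - 640) = (b - 4)^2*(b + 2)*(b^4 - 15*b^3 + 82*b^2 - 192*b + 160) = (b - 4)^2*(b - 2)*(b + 2)*(b^3 - 13*b^2 + 56*b - 80) = (b - 5)*(b - 4)^2*(b - 2)*(b + 2)*(b^2 - 8*b + 16) = (b - 5)*(b - 4)^3*(b - 2)*(b + 2)*(b - 4)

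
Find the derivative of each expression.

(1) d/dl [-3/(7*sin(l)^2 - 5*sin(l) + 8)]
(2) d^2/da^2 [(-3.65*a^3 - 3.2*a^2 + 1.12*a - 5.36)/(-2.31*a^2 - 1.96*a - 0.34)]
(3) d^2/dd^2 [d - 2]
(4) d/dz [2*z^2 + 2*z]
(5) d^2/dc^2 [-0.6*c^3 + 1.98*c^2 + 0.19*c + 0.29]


(1) = 3*(14*sin(l) - 5)*cos(l)/(7*sin(l)^2 - 5*sin(l) + 8)^2
(2) = (-18.619244*a^3 + 171.123456*a^2 + 153.417144*a + 34.99504)/(12.326391*a^6 + 31.376268*a^5 + 32.06511*a^4 + 16.76584*a^3 + 4.71954*a^2 + 0.679728*a + 0.039304)
(3) = 0
(4) = 4*z + 2
(5) = 3.96 - 3.6*c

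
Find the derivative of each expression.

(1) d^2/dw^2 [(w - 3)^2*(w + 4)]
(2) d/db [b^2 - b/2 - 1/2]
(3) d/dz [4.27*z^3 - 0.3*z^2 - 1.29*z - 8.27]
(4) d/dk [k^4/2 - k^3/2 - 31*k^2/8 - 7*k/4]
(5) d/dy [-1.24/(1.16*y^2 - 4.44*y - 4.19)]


(1) = 6*w - 4
(2) = 2*b - 1/2
(3) = 12.81*z^2 - 0.6*z - 1.29
(4) = 2*k^3 - 3*k^2/2 - 31*k/4 - 7/4
(5) = (2.8768*y - 5.5056)/(-1.16*y^2 + 4.44*y + 4.19)^2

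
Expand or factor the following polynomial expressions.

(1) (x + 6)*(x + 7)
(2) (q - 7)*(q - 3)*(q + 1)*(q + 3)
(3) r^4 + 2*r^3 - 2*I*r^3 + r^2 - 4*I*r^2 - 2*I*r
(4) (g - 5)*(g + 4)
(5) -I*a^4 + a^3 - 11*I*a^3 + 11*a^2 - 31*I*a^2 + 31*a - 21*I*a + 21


(1) = x^2 + 13*x + 42
(2) = q^4 - 6*q^3 - 16*q^2 + 54*q + 63
(3) = r*(r - 2*I)*(-I*r - I)*(I*r + I)
(4) = g^2 - g - 20
(5) = (a + 1)*(a + 3)*(a + 7)*(-I*a + 1)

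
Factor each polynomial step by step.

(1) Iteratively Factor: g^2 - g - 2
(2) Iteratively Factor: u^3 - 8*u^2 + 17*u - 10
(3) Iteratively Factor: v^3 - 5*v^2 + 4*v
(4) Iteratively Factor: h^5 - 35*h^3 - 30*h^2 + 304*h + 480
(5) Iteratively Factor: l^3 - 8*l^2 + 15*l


(1) = (g + 1)*(g - 2)
(2) = (u - 5)*(u^2 - 3*u + 2) = (u - 5)*(u - 1)*(u - 2)
(3) = (v - 4)*(v^2 - v) = v*(v - 4)*(v - 1)
(4) = (h + 4)*(h^4 - 4*h^3 - 19*h^2 + 46*h + 120) = (h - 4)*(h + 4)*(h^3 - 19*h - 30) = (h - 4)*(h + 3)*(h + 4)*(h^2 - 3*h - 10) = (h - 4)*(h + 2)*(h + 3)*(h + 4)*(h - 5)
(5) = (l - 3)*(l^2 - 5*l) = (l - 5)*(l - 3)*(l)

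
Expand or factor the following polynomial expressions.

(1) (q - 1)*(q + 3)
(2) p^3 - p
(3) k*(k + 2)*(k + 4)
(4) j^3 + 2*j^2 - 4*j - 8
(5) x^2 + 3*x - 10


(1) = q^2 + 2*q - 3
(2) = p*(p - 1)*(p + 1)
(3) = k^3 + 6*k^2 + 8*k
(4) = (j - 2)*(j + 2)^2
(5) = (x - 2)*(x + 5)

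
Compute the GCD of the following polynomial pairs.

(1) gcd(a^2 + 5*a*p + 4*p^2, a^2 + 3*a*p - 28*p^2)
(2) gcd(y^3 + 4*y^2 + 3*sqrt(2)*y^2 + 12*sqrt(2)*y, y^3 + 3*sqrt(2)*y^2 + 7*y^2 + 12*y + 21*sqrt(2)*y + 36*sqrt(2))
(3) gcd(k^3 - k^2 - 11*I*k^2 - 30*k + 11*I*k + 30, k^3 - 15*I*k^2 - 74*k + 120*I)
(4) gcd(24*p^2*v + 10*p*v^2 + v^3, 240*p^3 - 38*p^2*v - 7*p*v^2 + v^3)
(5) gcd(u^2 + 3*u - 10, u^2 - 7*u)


(1) = gcd((a + p)*(a + 4*p), (a - 4*p)*(a + 7*p)) = 1
(2) = y^2 + y*(4 + 3*sqrt(2)) + 12*sqrt(2)
(3) = k^2 - 11*I*k - 30
(4) = 6*p + v
(5) = 1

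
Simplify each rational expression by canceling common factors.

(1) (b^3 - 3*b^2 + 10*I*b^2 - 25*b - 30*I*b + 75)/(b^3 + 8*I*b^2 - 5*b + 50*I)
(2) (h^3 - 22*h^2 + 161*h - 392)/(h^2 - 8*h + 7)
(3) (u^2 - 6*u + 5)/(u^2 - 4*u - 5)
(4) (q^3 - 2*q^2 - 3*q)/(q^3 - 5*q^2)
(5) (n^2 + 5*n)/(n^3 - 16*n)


(1) = (b - 3)/(b - 2*I)
(2) = (h^2 - 15*h + 56)/(h - 1)
(3) = (u - 1)/(u + 1)
(4) = (q^2 - 2*q - 3)/(q^2 - 5*q)
(5) = (n + 5)/(n^2 - 16)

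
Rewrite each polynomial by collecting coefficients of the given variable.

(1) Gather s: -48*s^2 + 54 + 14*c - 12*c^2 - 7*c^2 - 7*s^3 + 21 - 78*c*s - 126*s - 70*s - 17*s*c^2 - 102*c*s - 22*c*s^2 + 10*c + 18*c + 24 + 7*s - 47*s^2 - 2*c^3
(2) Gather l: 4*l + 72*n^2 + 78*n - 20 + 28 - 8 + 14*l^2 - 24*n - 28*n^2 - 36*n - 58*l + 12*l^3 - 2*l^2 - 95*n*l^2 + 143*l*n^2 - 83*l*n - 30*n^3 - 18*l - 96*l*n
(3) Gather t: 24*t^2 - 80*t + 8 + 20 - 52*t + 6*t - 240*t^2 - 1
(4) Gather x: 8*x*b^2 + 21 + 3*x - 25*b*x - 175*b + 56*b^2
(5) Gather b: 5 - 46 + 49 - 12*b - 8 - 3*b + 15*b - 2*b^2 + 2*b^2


(1) = -2*c^3 - 19*c^2 + 42*c - 7*s^3 + s^2*(-22*c - 95) + s*(-17*c^2 - 180*c - 189) + 99
(2) = 12*l^3 + l^2*(12 - 95*n) + l*(143*n^2 - 179*n - 72) - 30*n^3 + 44*n^2 + 18*n
(3) = -216*t^2 - 126*t + 27
(4) = 56*b^2 - 175*b + x*(8*b^2 - 25*b + 3) + 21
(5) = 0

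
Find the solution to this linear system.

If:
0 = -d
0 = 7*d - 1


Then:
No Solution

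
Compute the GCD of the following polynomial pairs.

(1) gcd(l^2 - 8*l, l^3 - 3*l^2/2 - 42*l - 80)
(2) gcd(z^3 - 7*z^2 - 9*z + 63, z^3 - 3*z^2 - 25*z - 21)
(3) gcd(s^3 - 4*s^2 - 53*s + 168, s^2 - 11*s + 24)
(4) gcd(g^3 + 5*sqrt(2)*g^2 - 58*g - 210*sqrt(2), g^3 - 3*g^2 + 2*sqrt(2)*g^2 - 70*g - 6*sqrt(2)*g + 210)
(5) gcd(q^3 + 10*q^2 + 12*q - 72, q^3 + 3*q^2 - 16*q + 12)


(1) = l - 8
(2) = z^2 - 4*z - 21
(3) = s^2 - 11*s + 24
(4) = gcd((g - 5*sqrt(2))*(g + 3*sqrt(2))*(g + 7*sqrt(2)), (g - 3)*(g - 5*sqrt(2))*(g + 7*sqrt(2))) = g^2 + 2*sqrt(2)*g - 70
(5) = q^2 + 4*q - 12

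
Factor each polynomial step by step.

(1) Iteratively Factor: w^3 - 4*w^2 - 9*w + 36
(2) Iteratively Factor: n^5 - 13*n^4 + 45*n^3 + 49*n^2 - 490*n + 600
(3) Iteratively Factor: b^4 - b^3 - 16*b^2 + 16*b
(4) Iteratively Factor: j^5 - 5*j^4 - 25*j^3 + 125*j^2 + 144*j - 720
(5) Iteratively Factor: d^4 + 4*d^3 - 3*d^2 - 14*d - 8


(1) = (w - 3)*(w^2 - w - 12) = (w - 4)*(w - 3)*(w + 3)
(2) = (n - 2)*(n^4 - 11*n^3 + 23*n^2 + 95*n - 300) = (n - 5)*(n - 2)*(n^3 - 6*n^2 - 7*n + 60) = (n - 5)*(n - 4)*(n - 2)*(n^2 - 2*n - 15) = (n - 5)*(n - 4)*(n - 2)*(n + 3)*(n - 5)
(3) = (b - 4)*(b^3 + 3*b^2 - 4*b) = b*(b - 4)*(b^2 + 3*b - 4) = b*(b - 4)*(b - 1)*(b + 4)
(4) = (j - 5)*(j^4 - 25*j^2 + 144) = (j - 5)*(j + 3)*(j^3 - 3*j^2 - 16*j + 48) = (j - 5)*(j - 3)*(j + 3)*(j^2 - 16) = (j - 5)*(j - 4)*(j - 3)*(j + 3)*(j + 4)
(5) = (d + 4)*(d^3 - 3*d - 2) = (d + 1)*(d + 4)*(d^2 - d - 2) = (d - 2)*(d + 1)*(d + 4)*(d + 1)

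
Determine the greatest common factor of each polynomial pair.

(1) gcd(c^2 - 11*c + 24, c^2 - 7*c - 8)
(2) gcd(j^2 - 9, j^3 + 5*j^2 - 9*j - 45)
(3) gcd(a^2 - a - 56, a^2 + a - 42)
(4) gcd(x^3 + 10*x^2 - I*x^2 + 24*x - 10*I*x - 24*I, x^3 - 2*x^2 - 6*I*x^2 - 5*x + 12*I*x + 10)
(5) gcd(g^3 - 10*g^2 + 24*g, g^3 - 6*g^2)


(1) = c - 8
(2) = gcd((j - 3)*(j + 3), (j - 3)*(j + 3)*(j + 5)) = j^2 - 9
(3) = a + 7
(4) = gcd((x + 4)*(x + 6)*(x - I), (x - 2)*(x - 5*I)*(x - I)) = x - I
(5) = gcd(g*(g - 6)*(g - 4), g^2*(g - 6)) = g^2 - 6*g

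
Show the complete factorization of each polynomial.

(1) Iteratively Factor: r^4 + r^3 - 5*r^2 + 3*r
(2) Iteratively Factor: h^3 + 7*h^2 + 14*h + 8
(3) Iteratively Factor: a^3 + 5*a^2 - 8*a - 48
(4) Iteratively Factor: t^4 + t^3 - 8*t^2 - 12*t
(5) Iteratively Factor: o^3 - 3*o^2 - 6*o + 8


(1) = (r - 1)*(r^3 + 2*r^2 - 3*r) = (r - 1)^2*(r^2 + 3*r) = r*(r - 1)^2*(r + 3)
(2) = (h + 4)*(h^2 + 3*h + 2) = (h + 2)*(h + 4)*(h + 1)
(3) = (a - 3)*(a^2 + 8*a + 16) = (a - 3)*(a + 4)*(a + 4)
(4) = (t - 3)*(t^3 + 4*t^2 + 4*t) = (t - 3)*(t + 2)*(t^2 + 2*t) = t*(t - 3)*(t + 2)*(t + 2)
(5) = (o - 1)*(o^2 - 2*o - 8) = (o - 4)*(o - 1)*(o + 2)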